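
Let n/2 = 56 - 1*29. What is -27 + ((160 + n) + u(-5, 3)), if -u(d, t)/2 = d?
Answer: 197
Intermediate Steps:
u(d, t) = -2*d
n = 54 (n = 2*(56 - 1*29) = 2*(56 - 29) = 2*27 = 54)
-27 + ((160 + n) + u(-5, 3)) = -27 + ((160 + 54) - 2*(-5)) = -27 + (214 + 10) = -27 + 224 = 197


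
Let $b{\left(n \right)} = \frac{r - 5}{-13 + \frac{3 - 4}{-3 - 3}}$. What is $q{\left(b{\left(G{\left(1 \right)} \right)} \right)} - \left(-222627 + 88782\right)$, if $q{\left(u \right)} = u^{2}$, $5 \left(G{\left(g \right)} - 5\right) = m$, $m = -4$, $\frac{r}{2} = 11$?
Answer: $\frac{793577409}{5929} \approx 1.3385 \cdot 10^{5}$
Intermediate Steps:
$r = 22$ ($r = 2 \cdot 11 = 22$)
$G{\left(g \right)} = \frac{21}{5}$ ($G{\left(g \right)} = 5 + \frac{1}{5} \left(-4\right) = 5 - \frac{4}{5} = \frac{21}{5}$)
$b{\left(n \right)} = - \frac{102}{77}$ ($b{\left(n \right)} = \frac{22 - 5}{-13 + \frac{3 - 4}{-3 - 3}} = \frac{17}{-13 - \frac{1}{-6}} = \frac{17}{-13 - - \frac{1}{6}} = \frac{17}{-13 + \frac{1}{6}} = \frac{17}{- \frac{77}{6}} = 17 \left(- \frac{6}{77}\right) = - \frac{102}{77}$)
$q{\left(b{\left(G{\left(1 \right)} \right)} \right)} - \left(-222627 + 88782\right) = \left(- \frac{102}{77}\right)^{2} - \left(-222627 + 88782\right) = \frac{10404}{5929} - -133845 = \frac{10404}{5929} + 133845 = \frac{793577409}{5929}$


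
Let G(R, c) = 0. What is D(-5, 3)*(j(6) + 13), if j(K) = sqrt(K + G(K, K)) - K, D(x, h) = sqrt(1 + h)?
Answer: 14 + 2*sqrt(6) ≈ 18.899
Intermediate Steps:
j(K) = sqrt(K) - K (j(K) = sqrt(K + 0) - K = sqrt(K) - K)
D(-5, 3)*(j(6) + 13) = sqrt(1 + 3)*((sqrt(6) - 1*6) + 13) = sqrt(4)*((sqrt(6) - 6) + 13) = 2*((-6 + sqrt(6)) + 13) = 2*(7 + sqrt(6)) = 14 + 2*sqrt(6)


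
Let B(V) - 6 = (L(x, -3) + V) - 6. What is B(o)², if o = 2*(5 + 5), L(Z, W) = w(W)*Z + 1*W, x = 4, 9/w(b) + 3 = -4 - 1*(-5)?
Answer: 1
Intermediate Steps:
w(b) = -9/2 (w(b) = 9/(-3 + (-4 - 1*(-5))) = 9/(-3 + (-4 + 5)) = 9/(-3 + 1) = 9/(-2) = 9*(-½) = -9/2)
L(Z, W) = W - 9*Z/2 (L(Z, W) = -9*Z/2 + 1*W = -9*Z/2 + W = W - 9*Z/2)
o = 20 (o = 2*10 = 20)
B(V) = -21 + V (B(V) = 6 + (((-3 - 9/2*4) + V) - 6) = 6 + (((-3 - 18) + V) - 6) = 6 + ((-21 + V) - 6) = 6 + (-27 + V) = -21 + V)
B(o)² = (-21 + 20)² = (-1)² = 1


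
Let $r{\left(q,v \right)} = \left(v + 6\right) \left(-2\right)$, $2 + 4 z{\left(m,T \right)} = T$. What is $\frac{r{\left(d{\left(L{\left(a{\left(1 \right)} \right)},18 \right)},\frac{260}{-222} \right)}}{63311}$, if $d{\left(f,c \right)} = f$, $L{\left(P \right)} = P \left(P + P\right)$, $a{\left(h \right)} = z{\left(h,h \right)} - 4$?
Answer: $- \frac{1072}{7027521} \approx -0.00015254$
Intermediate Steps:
$z{\left(m,T \right)} = - \frac{1}{2} + \frac{T}{4}$
$a{\left(h \right)} = - \frac{9}{2} + \frac{h}{4}$ ($a{\left(h \right)} = \left(- \frac{1}{2} + \frac{h}{4}\right) - 4 = - \frac{9}{2} + \frac{h}{4}$)
$L{\left(P \right)} = 2 P^{2}$ ($L{\left(P \right)} = P 2 P = 2 P^{2}$)
$r{\left(q,v \right)} = -12 - 2 v$ ($r{\left(q,v \right)} = \left(6 + v\right) \left(-2\right) = -12 - 2 v$)
$\frac{r{\left(d{\left(L{\left(a{\left(1 \right)} \right)},18 \right)},\frac{260}{-222} \right)}}{63311} = \frac{-12 - 2 \frac{260}{-222}}{63311} = \left(-12 - 2 \cdot 260 \left(- \frac{1}{222}\right)\right) \frac{1}{63311} = \left(-12 - - \frac{260}{111}\right) \frac{1}{63311} = \left(-12 + \frac{260}{111}\right) \frac{1}{63311} = \left(- \frac{1072}{111}\right) \frac{1}{63311} = - \frac{1072}{7027521}$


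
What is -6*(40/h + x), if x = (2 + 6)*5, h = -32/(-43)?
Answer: -1125/2 ≈ -562.50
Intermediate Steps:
h = 32/43 (h = -32*(-1/43) = 32/43 ≈ 0.74419)
x = 40 (x = 8*5 = 40)
-6*(40/h + x) = -6*(40/(32/43) + 40) = -6*(40*(43/32) + 40) = -6*(215/4 + 40) = -6*375/4 = -1125/2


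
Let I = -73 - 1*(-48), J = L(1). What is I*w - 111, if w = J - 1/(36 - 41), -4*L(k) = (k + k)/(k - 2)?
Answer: -257/2 ≈ -128.50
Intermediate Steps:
L(k) = -k/(2*(-2 + k)) (L(k) = -(k + k)/(4*(k - 2)) = -2*k/(4*(-2 + k)) = -k/(2*(-2 + k)))
J = 1/2 (J = -1*1/(-4 + 2*1) = -1*1/(-4 + 2) = -1*1/(-2) = -1*1*(-1/2) = 1/2 ≈ 0.50000)
w = 7/10 (w = 1/2 - 1/(36 - 41) = 1/2 - 1/(-5) = 1/2 - 1*(-1/5) = 1/2 + 1/5 = 7/10 ≈ 0.70000)
I = -25 (I = -73 + 48 = -25)
I*w - 111 = -25*7/10 - 111 = -35/2 - 111 = -257/2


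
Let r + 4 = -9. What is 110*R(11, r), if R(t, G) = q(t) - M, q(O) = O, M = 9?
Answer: 220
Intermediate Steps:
r = -13 (r = -4 - 9 = -13)
R(t, G) = -9 + t (R(t, G) = t - 1*9 = t - 9 = -9 + t)
110*R(11, r) = 110*(-9 + 11) = 110*2 = 220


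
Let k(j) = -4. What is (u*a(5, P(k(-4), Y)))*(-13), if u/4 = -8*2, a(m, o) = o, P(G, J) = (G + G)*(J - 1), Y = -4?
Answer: 33280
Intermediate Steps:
P(G, J) = 2*G*(-1 + J) (P(G, J) = (2*G)*(-1 + J) = 2*G*(-1 + J))
u = -64 (u = 4*(-8*2) = 4*(-16) = -64)
(u*a(5, P(k(-4), Y)))*(-13) = -128*(-4)*(-1 - 4)*(-13) = -128*(-4)*(-5)*(-13) = -64*40*(-13) = -2560*(-13) = 33280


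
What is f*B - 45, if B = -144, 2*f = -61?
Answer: 4347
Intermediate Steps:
f = -61/2 (f = (½)*(-61) = -61/2 ≈ -30.500)
f*B - 45 = -61/2*(-144) - 45 = 4392 - 45 = 4347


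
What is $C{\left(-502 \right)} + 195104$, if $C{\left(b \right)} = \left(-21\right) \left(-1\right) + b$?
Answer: $194623$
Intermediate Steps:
$C{\left(b \right)} = 21 + b$
$C{\left(-502 \right)} + 195104 = \left(21 - 502\right) + 195104 = -481 + 195104 = 194623$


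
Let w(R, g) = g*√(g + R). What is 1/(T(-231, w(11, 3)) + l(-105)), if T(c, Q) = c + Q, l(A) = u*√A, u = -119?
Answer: -1/(231 - 3*√14 + 119*I*√105) ≈ -0.00014316 + 0.00079428*I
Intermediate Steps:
w(R, g) = g*√(R + g)
l(A) = -119*√A
T(c, Q) = Q + c
1/(T(-231, w(11, 3)) + l(-105)) = 1/((3*√(11 + 3) - 231) - 119*I*√105) = 1/((3*√14 - 231) - 119*I*√105) = 1/((-231 + 3*√14) - 119*I*√105) = 1/(-231 + 3*√14 - 119*I*√105)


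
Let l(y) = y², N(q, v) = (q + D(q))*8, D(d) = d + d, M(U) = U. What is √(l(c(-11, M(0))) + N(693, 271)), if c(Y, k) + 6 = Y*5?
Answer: √20353 ≈ 142.66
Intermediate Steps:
D(d) = 2*d
N(q, v) = 24*q (N(q, v) = (q + 2*q)*8 = (3*q)*8 = 24*q)
c(Y, k) = -6 + 5*Y (c(Y, k) = -6 + Y*5 = -6 + 5*Y)
√(l(c(-11, M(0))) + N(693, 271)) = √((-6 + 5*(-11))² + 24*693) = √((-6 - 55)² + 16632) = √((-61)² + 16632) = √(3721 + 16632) = √20353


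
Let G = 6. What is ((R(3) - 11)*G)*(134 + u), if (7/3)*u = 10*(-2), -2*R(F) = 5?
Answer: -71118/7 ≈ -10160.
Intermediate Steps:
R(F) = -5/2 (R(F) = -1/2*5 = -5/2)
u = -60/7 (u = 3*(10*(-2))/7 = (3/7)*(-20) = -60/7 ≈ -8.5714)
((R(3) - 11)*G)*(134 + u) = ((-5/2 - 11)*6)*(134 - 60/7) = -27/2*6*(878/7) = -81*878/7 = -71118/7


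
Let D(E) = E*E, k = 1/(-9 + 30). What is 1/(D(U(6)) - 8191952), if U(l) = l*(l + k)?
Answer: -49/401341132 ≈ -1.2209e-7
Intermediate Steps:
k = 1/21 ≈ 0.047619
U(l) = l*(1/21 + l) (U(l) = l*(l + 1/21) = l*(1/21 + l))
D(E) = E²
1/(D(U(6)) - 8191952) = 1/((6*(1/21 + 6))² - 8191952) = 1/((6*(127/21))² - 8191952) = 1/((254/7)² - 8191952) = 1/(64516/49 - 8191952) = 1/(-401341132/49) = -49/401341132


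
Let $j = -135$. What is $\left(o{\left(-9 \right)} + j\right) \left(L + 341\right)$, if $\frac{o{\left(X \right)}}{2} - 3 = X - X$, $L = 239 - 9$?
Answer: $-73659$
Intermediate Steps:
$L = 230$ ($L = 239 - 9 = 230$)
$o{\left(X \right)} = 6$ ($o{\left(X \right)} = 6 + 2 \left(X - X\right) = 6 + 2 \cdot 0 = 6 + 0 = 6$)
$\left(o{\left(-9 \right)} + j\right) \left(L + 341\right) = \left(6 - 135\right) \left(230 + 341\right) = \left(-129\right) 571 = -73659$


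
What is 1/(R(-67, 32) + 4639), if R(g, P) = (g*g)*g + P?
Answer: -1/296092 ≈ -3.3773e-6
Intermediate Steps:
R(g, P) = P + g³ (R(g, P) = g²*g + P = g³ + P = P + g³)
1/(R(-67, 32) + 4639) = 1/((32 + (-67)³) + 4639) = 1/((32 - 300763) + 4639) = 1/(-300731 + 4639) = 1/(-296092) = -1/296092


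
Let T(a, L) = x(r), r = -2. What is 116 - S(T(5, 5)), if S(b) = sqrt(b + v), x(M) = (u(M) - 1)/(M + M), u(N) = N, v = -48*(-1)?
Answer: 116 - sqrt(195)/2 ≈ 109.02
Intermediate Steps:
v = 48
x(M) = (-1 + M)/(2*M) (x(M) = (M - 1)/(M + M) = (-1 + M)/((2*M)) = (-1 + M)*(1/(2*M)) = (-1 + M)/(2*M))
T(a, L) = 3/4 (T(a, L) = (1/2)*(-1 - 2)/(-2) = (1/2)*(-1/2)*(-3) = 3/4)
S(b) = sqrt(48 + b) (S(b) = sqrt(b + 48) = sqrt(48 + b))
116 - S(T(5, 5)) = 116 - sqrt(48 + 3/4) = 116 - sqrt(195/4) = 116 - sqrt(195)/2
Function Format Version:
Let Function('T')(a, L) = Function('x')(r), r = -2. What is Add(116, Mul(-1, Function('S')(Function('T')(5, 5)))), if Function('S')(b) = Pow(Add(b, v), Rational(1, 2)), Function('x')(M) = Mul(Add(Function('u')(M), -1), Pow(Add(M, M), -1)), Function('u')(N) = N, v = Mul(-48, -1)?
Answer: Add(116, Mul(Rational(-1, 2), Pow(195, Rational(1, 2)))) ≈ 109.02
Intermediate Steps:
v = 48
Function('x')(M) = Mul(Rational(1, 2), Pow(M, -1), Add(-1, M)) (Function('x')(M) = Mul(Add(M, -1), Pow(Add(M, M), -1)) = Mul(Add(-1, M), Pow(Mul(2, M), -1)) = Mul(Add(-1, M), Mul(Rational(1, 2), Pow(M, -1))) = Mul(Rational(1, 2), Pow(M, -1), Add(-1, M)))
Function('T')(a, L) = Rational(3, 4) (Function('T')(a, L) = Mul(Rational(1, 2), Pow(-2, -1), Add(-1, -2)) = Mul(Rational(1, 2), Rational(-1, 2), -3) = Rational(3, 4))
Function('S')(b) = Pow(Add(48, b), Rational(1, 2)) (Function('S')(b) = Pow(Add(b, 48), Rational(1, 2)) = Pow(Add(48, b), Rational(1, 2)))
Add(116, Mul(-1, Function('S')(Function('T')(5, 5)))) = Add(116, Mul(-1, Pow(Add(48, Rational(3, 4)), Rational(1, 2)))) = Add(116, Mul(-1, Pow(Rational(195, 4), Rational(1, 2)))) = Add(116, Mul(-1, Mul(Rational(1, 2), Pow(195, Rational(1, 2))))) = Add(116, Mul(Rational(-1, 2), Pow(195, Rational(1, 2))))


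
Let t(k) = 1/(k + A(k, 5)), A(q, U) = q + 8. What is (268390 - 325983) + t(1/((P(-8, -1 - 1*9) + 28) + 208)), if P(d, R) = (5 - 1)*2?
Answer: -56268239/977 ≈ -57593.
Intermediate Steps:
P(d, R) = 8 (P(d, R) = 4*2 = 8)
A(q, U) = 8 + q
t(k) = 1/(8 + 2*k) (t(k) = 1/(k + (8 + k)) = 1/(8 + 2*k))
(268390 - 325983) + t(1/((P(-8, -1 - 1*9) + 28) + 208)) = (268390 - 325983) + 1/(2*(4 + 1/((8 + 28) + 208))) = -57593 + 1/(2*(4 + 1/(36 + 208))) = -57593 + 1/(2*(4 + 1/244)) = -57593 + 1/(2*(977/244)) = -57593 + (1/2)*(244/977) = -57593 + 122/977 = -56268239/977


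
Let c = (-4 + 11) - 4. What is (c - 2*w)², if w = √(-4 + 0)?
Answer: (3 - 4*I)² ≈ -7.0 - 24.0*I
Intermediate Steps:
w = 2*I (w = √(-4) = 2*I ≈ 2.0*I)
c = 3 (c = 7 - 4 = 3)
(c - 2*w)² = (3 - 4*I)²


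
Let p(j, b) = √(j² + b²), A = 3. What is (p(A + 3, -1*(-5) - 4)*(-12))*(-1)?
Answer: 12*√37 ≈ 72.993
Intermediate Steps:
p(j, b) = √(b² + j²)
(p(A + 3, -1*(-5) - 4)*(-12))*(-1) = (√((-1*(-5) - 4)² + (3 + 3)²)*(-12))*(-1) = (√((5 - 4)² + 6²)*(-12))*(-1) = (√(1² + 36)*(-12))*(-1) = (√(1 + 36)*(-12))*(-1) = (√37*(-12))*(-1) = -12*√37*(-1) = 12*√37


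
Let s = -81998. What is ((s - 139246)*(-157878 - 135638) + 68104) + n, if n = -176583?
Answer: 64938545425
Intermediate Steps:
((s - 139246)*(-157878 - 135638) + 68104) + n = ((-81998 - 139246)*(-157878 - 135638) + 68104) - 176583 = (-221244*(-293516) + 68104) - 176583 = (64938653904 + 68104) - 176583 = 64938722008 - 176583 = 64938545425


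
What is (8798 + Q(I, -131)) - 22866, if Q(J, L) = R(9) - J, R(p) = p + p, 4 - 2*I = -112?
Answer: -14108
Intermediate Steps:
I = 58 (I = 2 - ½*(-112) = 2 + 56 = 58)
R(p) = 2*p
Q(J, L) = 18 - J (Q(J, L) = 2*9 - J = 18 - J)
(8798 + Q(I, -131)) - 22866 = (8798 + (18 - 1*58)) - 22866 = (8798 + (18 - 58)) - 22866 = (8798 - 40) - 22866 = 8758 - 22866 = -14108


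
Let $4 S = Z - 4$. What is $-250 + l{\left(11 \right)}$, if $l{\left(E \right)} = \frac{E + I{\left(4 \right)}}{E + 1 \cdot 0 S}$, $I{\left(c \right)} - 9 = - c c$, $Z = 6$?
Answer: $- \frac{2746}{11} \approx -249.64$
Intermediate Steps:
$S = \frac{1}{2}$ ($S = \frac{6 - 4}{4} = \frac{1}{4} \cdot 2 = \frac{1}{2} \approx 0.5$)
$I{\left(c \right)} = 9 - c^{2}$ ($I{\left(c \right)} = 9 + - c c = 9 - c^{2}$)
$l{\left(E \right)} = \frac{-7 + E}{E}$ ($l{\left(E \right)} = \frac{E + \left(9 - 4^{2}\right)}{E + 1 \cdot 0 \cdot \frac{1}{2}} = \frac{E + \left(9 - 16\right)}{E + 0 \cdot \frac{1}{2}} = \frac{E + \left(9 - 16\right)}{E + 0} = \frac{E - 7}{E} = \frac{-7 + E}{E}$)
$-250 + l{\left(11 \right)} = -250 + \frac{-7 + 11}{11} = -250 + \frac{1}{11} \cdot 4 = -250 + \frac{4}{11} = - \frac{2746}{11}$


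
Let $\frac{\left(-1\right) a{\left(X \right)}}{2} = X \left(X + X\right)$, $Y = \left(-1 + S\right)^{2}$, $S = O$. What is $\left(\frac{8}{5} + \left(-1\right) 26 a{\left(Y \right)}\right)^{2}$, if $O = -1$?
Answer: $\frac{69355584}{25} \approx 2.7742 \cdot 10^{6}$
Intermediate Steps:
$S = -1$
$Y = 4$ ($Y = \left(-1 - 1\right)^{2} = \left(-2\right)^{2} = 4$)
$a{\left(X \right)} = - 4 X^{2}$ ($a{\left(X \right)} = - 2 X \left(X + X\right) = - 2 X 2 X = - 2 \cdot 2 X^{2} = - 4 X^{2}$)
$\left(\frac{8}{5} + \left(-1\right) 26 a{\left(Y \right)}\right)^{2} = \left(\frac{8}{5} + \left(-1\right) 26 \left(- 4 \cdot 4^{2}\right)\right)^{2} = \left(8 \cdot \frac{1}{5} - 26 \left(\left(-4\right) 16\right)\right)^{2} = \left(\frac{8}{5} - -1664\right)^{2} = \left(\frac{8}{5} + 1664\right)^{2} = \left(\frac{8328}{5}\right)^{2} = \frac{69355584}{25}$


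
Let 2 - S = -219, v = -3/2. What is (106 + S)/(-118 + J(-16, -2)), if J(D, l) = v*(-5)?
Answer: -654/221 ≈ -2.9593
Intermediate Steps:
v = -3/2 (v = -3*1/2 = -3/2 ≈ -1.5000)
J(D, l) = 15/2 (J(D, l) = -3/2*(-5) = 15/2)
S = 221 (S = 2 - 1*(-219) = 2 + 219 = 221)
(106 + S)/(-118 + J(-16, -2)) = (106 + 221)/(-118 + 15/2) = 327/(-221/2) = 327*(-2/221) = -654/221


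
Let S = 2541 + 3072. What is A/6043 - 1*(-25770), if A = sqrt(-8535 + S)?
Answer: 25770 + I*sqrt(2922)/6043 ≈ 25770.0 + 0.0089452*I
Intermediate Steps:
S = 5613
A = I*sqrt(2922) (A = sqrt(-8535 + 5613) = sqrt(-2922) = I*sqrt(2922) ≈ 54.056*I)
A/6043 - 1*(-25770) = (I*sqrt(2922))/6043 - 1*(-25770) = (I*sqrt(2922))*(1/6043) + 25770 = I*sqrt(2922)/6043 + 25770 = 25770 + I*sqrt(2922)/6043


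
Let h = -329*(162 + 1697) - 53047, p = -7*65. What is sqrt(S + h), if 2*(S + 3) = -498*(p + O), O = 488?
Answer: I*sqrt(672878) ≈ 820.29*I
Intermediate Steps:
p = -455
h = -664658 (h = -329*1859 - 53047 = -611611 - 53047 = -664658)
S = -8220 (S = -3 + (-498*(-455 + 488))/2 = -3 + (-498*33)/2 = -3 + (1/2)*(-16434) = -3 - 8217 = -8220)
sqrt(S + h) = sqrt(-8220 - 664658) = sqrt(-672878) = I*sqrt(672878)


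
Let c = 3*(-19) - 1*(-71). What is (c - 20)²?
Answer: 36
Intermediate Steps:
c = 14 (c = -57 + 71 = 14)
(c - 20)² = (14 - 20)² = (-6)² = 36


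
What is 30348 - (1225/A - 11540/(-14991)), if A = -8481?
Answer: 428702764527/14126519 ≈ 30347.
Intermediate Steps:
30348 - (1225/A - 11540/(-14991)) = 30348 - (1225/(-8481) - 11540/(-14991)) = 30348 - (1225*(-1/8481) - 11540*(-1/14991)) = 30348 - (-1225/8481 + 11540/14991) = 30348 - 1*8834085/14126519 = 30348 - 8834085/14126519 = 428702764527/14126519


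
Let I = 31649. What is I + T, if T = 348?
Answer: 31997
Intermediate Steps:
I + T = 31649 + 348 = 31997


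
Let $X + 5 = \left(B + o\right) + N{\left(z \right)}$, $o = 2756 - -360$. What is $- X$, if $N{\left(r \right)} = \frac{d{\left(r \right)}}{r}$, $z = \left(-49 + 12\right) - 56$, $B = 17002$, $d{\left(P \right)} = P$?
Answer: $-20114$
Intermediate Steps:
$o = 3116$ ($o = 2756 + 360 = 3116$)
$z = -93$ ($z = -37 - 56 = -93$)
$N{\left(r \right)} = 1$ ($N{\left(r \right)} = \frac{r}{r} = 1$)
$X = 20114$ ($X = -5 + \left(\left(17002 + 3116\right) + 1\right) = -5 + \left(20118 + 1\right) = -5 + 20119 = 20114$)
$- X = \left(-1\right) 20114 = -20114$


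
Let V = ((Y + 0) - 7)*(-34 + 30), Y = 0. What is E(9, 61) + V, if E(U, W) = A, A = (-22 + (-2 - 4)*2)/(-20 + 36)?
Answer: 207/8 ≈ 25.875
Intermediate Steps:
A = -17/8 (A = (-22 - 6*2)/16 = (-22 - 12)*(1/16) = -34*1/16 = -17/8 ≈ -2.1250)
E(U, W) = -17/8
V = 28 (V = ((0 + 0) - 7)*(-34 + 30) = (0 - 7)*(-4) = -7*(-4) = 28)
E(9, 61) + V = -17/8 + 28 = 207/8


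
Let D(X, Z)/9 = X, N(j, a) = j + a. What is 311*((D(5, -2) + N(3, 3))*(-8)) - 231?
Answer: -127119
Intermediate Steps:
N(j, a) = a + j
D(X, Z) = 9*X
311*((D(5, -2) + N(3, 3))*(-8)) - 231 = 311*((9*5 + (3 + 3))*(-8)) - 231 = 311*((45 + 6)*(-8)) - 231 = 311*(51*(-8)) - 231 = 311*(-408) - 231 = -126888 - 231 = -127119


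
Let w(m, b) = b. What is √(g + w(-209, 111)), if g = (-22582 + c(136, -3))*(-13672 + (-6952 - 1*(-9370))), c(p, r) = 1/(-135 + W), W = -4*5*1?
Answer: 27*√8375398805/155 ≈ 15942.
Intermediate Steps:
W = -20 (W = -20*1 = -20)
c(p, r) = -1/155 (c(p, r) = 1/(-135 - 20) = 1/(-155) = -1/155)
g = 39391374594/155 (g = (-22582 - 1/155)*(-13672 + (-6952 - 1*(-9370))) = -3500211*(-13672 + (-6952 + 9370))/155 = -3500211*(-13672 + 2418)/155 = -3500211/155*(-11254) = 39391374594/155 ≈ 2.5414e+8)
√(g + w(-209, 111)) = √(39391374594/155 + 111) = √(39391391799/155) = 27*√8375398805/155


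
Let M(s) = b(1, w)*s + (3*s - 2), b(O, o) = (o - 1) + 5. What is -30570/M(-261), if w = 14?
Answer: 30570/5483 ≈ 5.5754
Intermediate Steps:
b(O, o) = 4 + o (b(O, o) = (-1 + o) + 5 = 4 + o)
M(s) = -2 + 21*s (M(s) = (4 + 14)*s + (3*s - 2) = 18*s + (-2 + 3*s) = -2 + 21*s)
-30570/M(-261) = -30570/(-2 + 21*(-261)) = -30570/(-2 - 5481) = -30570/(-5483) = -30570*(-1/5483) = 30570/5483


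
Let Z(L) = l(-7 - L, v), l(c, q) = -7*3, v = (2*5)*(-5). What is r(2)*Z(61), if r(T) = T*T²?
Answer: -168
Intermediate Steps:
v = -50 (v = 10*(-5) = -50)
r(T) = T³
l(c, q) = -21
Z(L) = -21
r(2)*Z(61) = 2³*(-21) = 8*(-21) = -168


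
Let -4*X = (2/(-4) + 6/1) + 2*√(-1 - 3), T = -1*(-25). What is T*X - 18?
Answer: -419/8 - 25*I ≈ -52.375 - 25.0*I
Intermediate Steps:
T = 25
X = -11/8 - I (X = -((2/(-4) + 6/1) + 2*√(-1 - 3))/4 = -((2*(-¼) + 6*1) + 2*√(-4))/4 = -((-½ + 6) + 2*(2*I))/4 = -(11/2 + 4*I)/4 = -11/8 - I ≈ -1.375 - 1.0*I)
T*X - 18 = 25*(-11/8 - I) - 18 = (-275/8 - 25*I) - 18 = -419/8 - 25*I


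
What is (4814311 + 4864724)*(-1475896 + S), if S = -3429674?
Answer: -47481183724950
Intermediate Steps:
(4814311 + 4864724)*(-1475896 + S) = (4814311 + 4864724)*(-1475896 - 3429674) = 9679035*(-4905570) = -47481183724950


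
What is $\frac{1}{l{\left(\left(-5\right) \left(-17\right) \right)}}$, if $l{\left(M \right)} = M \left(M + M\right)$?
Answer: $\frac{1}{14450} \approx 6.9204 \cdot 10^{-5}$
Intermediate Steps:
$l{\left(M \right)} = 2 M^{2}$ ($l{\left(M \right)} = M 2 M = 2 M^{2}$)
$\frac{1}{l{\left(\left(-5\right) \left(-17\right) \right)}} = \frac{1}{2 \left(\left(-5\right) \left(-17\right)\right)^{2}} = \frac{1}{2 \cdot 85^{2}} = \frac{1}{2 \cdot 7225} = \frac{1}{14450}$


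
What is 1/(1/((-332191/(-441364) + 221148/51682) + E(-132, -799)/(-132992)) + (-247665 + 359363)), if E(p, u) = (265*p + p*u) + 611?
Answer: 1705294488984297/190478363033554305058 ≈ 8.9527e-6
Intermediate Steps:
E(p, u) = 611 + 265*p + p*u
1/(1/((-332191/(-441364) + 221148/51682) + E(-132, -799)/(-132992)) + (-247665 + 359363)) = 1/(1/((-332191/(-441364) + 221148/51682) + (611 + 265*(-132) - 132*(-799))/(-132992)) + (-247665 + 359363)) = 1/(1/((-332191*(-1/441364) + 221148*(1/51682)) + (611 - 34980 + 105468)*(-1/132992)) + 111698) = 1/(1/((332191/441364 + 110574/25841) + 71099*(-1/132992)) + 111698) = 1/(1/(57387530567/11405287124 - 71099/132992) + 111698) = 1/(1/(1705294488984297/379202986298752) + 111698) = 1/(379202986298752/1705294488984297 + 111698) = 1/(190478363033554305058/1705294488984297) = 1705294488984297/190478363033554305058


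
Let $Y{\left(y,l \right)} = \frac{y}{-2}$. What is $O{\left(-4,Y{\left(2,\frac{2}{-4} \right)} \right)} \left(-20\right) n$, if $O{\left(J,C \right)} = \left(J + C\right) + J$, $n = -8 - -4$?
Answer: $-720$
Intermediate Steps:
$n = -4$ ($n = -8 + 4 = -4$)
$Y{\left(y,l \right)} = - \frac{y}{2}$ ($Y{\left(y,l \right)} = y \left(- \frac{1}{2}\right) = - \frac{y}{2}$)
$O{\left(J,C \right)} = C + 2 J$ ($O{\left(J,C \right)} = \left(C + J\right) + J = C + 2 J$)
$O{\left(-4,Y{\left(2,\frac{2}{-4} \right)} \right)} \left(-20\right) n = \left(\left(- \frac{1}{2}\right) 2 + 2 \left(-4\right)\right) \left(-20\right) \left(-4\right) = \left(-1 - 8\right) \left(-20\right) \left(-4\right) = \left(-9\right) \left(-20\right) \left(-4\right) = 180 \left(-4\right) = -720$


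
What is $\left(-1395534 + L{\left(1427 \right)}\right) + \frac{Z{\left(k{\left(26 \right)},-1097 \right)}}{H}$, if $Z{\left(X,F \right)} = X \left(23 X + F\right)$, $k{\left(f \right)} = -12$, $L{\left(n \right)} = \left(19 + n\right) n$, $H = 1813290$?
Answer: $\frac{201851818966}{302215} \approx 6.6791 \cdot 10^{5}$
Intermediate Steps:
$L{\left(n \right)} = n \left(19 + n\right)$
$Z{\left(X,F \right)} = X \left(F + 23 X\right)$
$\left(-1395534 + L{\left(1427 \right)}\right) + \frac{Z{\left(k{\left(26 \right)},-1097 \right)}}{H} = \left(-1395534 + 1427 \left(19 + 1427\right)\right) + \frac{\left(-12\right) \left(-1097 + 23 \left(-12\right)\right)}{1813290} = \left(-1395534 + 1427 \cdot 1446\right) + - 12 \left(-1097 - 276\right) \frac{1}{1813290} = \left(-1395534 + 2063442\right) + \left(-12\right) \left(-1373\right) \frac{1}{1813290} = 667908 + 16476 \cdot \frac{1}{1813290} = 667908 + \frac{2746}{302215} = \frac{201851818966}{302215}$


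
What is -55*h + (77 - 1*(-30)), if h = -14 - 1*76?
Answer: 5057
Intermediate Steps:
h = -90 (h = -14 - 76 = -90)
-55*h + (77 - 1*(-30)) = -55*(-90) + (77 - 1*(-30)) = 4950 + (77 + 30) = 4950 + 107 = 5057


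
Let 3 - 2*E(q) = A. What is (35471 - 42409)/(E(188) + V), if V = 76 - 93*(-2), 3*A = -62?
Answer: -41628/1643 ≈ -25.337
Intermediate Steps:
A = -62/3 (A = (⅓)*(-62) = -62/3 ≈ -20.667)
E(q) = 71/6 (E(q) = 3/2 - ½*(-62/3) = 3/2 + 31/3 = 71/6)
V = 262 (V = 76 + 186 = 262)
(35471 - 42409)/(E(188) + V) = (35471 - 42409)/(71/6 + 262) = -6938/1643/6 = -6938*6/1643 = -41628/1643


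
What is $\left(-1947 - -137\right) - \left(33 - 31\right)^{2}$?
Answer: $-1814$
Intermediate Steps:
$\left(-1947 - -137\right) - \left(33 - 31\right)^{2} = \left(-1947 + 137\right) - 2^{2} = -1810 - 4 = -1814$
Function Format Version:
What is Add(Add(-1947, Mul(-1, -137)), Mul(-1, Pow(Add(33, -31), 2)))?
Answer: -1814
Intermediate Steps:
Add(Add(-1947, Mul(-1, -137)), Mul(-1, Pow(Add(33, -31), 2))) = Add(Add(-1947, 137), Mul(-1, Pow(2, 2))) = Add(-1810, Mul(-1, 4)) = Add(-1810, -4) = -1814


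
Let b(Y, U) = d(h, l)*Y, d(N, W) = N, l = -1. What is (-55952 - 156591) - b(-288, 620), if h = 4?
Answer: -211391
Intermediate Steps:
b(Y, U) = 4*Y
(-55952 - 156591) - b(-288, 620) = (-55952 - 156591) - 4*(-288) = -212543 - 1*(-1152) = -212543 + 1152 = -211391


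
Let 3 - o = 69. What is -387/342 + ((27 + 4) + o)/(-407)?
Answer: -16171/15466 ≈ -1.0456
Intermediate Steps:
o = -66 (o = 3 - 1*69 = 3 - 69 = -66)
-387/342 + ((27 + 4) + o)/(-407) = -387/342 + ((27 + 4) - 66)/(-407) = -387*1/342 + (31 - 66)*(-1/407) = -43/38 - 35*(-1/407) = -43/38 + 35/407 = -16171/15466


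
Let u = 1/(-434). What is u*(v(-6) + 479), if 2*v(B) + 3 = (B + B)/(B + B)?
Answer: -239/217 ≈ -1.1014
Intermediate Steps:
u = -1/434 ≈ -0.0023041
v(B) = -1 (v(B) = -3/2 + ((B + B)/(B + B))/2 = -3/2 + ((2*B)/((2*B)))/2 = -3/2 + ((2*B)*(1/(2*B)))/2 = -3/2 + (½)*1 = -3/2 + ½ = -1)
u*(v(-6) + 479) = -(-1 + 479)/434 = -1/434*478 = -239/217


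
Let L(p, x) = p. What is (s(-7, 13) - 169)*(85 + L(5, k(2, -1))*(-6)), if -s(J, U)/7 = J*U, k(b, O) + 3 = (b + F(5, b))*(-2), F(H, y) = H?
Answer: 25740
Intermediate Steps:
k(b, O) = -13 - 2*b (k(b, O) = -3 + (b + 5)*(-2) = -3 + (5 + b)*(-2) = -3 + (-10 - 2*b) = -13 - 2*b)
s(J, U) = -7*J*U
(s(-7, 13) - 169)*(85 + L(5, k(2, -1))*(-6)) = (-7*(-7)*13 - 169)*(85 + 5*(-6)) = (637 - 169)*(85 - 30) = 468*55 = 25740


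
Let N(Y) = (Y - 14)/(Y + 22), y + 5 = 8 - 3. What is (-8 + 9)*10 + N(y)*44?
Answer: -18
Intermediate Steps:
y = 0 (y = -5 + (8 - 3) = -5 + 5 = 0)
N(Y) = (-14 + Y)/(22 + Y)
(-8 + 9)*10 + N(y)*44 = (-8 + 9)*10 + ((-14 + 0)/(22 + 0))*44 = 1*10 + (-14/22)*44 = 10 + ((1/22)*(-14))*44 = 10 - 7/11*44 = 10 - 28 = -18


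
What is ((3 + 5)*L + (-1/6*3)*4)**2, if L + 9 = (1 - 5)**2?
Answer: 2916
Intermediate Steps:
L = 7 (L = -9 + (1 - 5)**2 = -9 + (-4)**2 = -9 + 16 = 7)
((3 + 5)*L + (-1/6*3)*4)**2 = ((3 + 5)*7 + (-1/6*3)*4)**2 = (8*7 + (-1*1/6*3)*4)**2 = (56 - 1/6*3*4)**2 = (56 - 1/2*4)**2 = (56 - 2)**2 = 54**2 = 2916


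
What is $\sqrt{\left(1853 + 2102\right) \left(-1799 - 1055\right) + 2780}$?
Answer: $i \sqrt{11284790} \approx 3359.3 i$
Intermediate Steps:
$\sqrt{\left(1853 + 2102\right) \left(-1799 - 1055\right) + 2780} = \sqrt{3955 \left(-2854\right) + 2780} = \sqrt{-11287570 + 2780} = \sqrt{-11284790} = i \sqrt{11284790}$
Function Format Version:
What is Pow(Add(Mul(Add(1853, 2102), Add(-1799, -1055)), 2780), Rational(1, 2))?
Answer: Mul(I, Pow(11284790, Rational(1, 2))) ≈ Mul(3359.3, I)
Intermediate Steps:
Pow(Add(Mul(Add(1853, 2102), Add(-1799, -1055)), 2780), Rational(1, 2)) = Pow(Add(Mul(3955, -2854), 2780), Rational(1, 2)) = Pow(Add(-11287570, 2780), Rational(1, 2)) = Pow(-11284790, Rational(1, 2)) = Mul(I, Pow(11284790, Rational(1, 2)))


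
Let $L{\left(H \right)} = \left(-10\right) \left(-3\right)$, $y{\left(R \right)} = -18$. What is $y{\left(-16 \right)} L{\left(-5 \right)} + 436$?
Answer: $-104$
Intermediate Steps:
$L{\left(H \right)} = 30$
$y{\left(-16 \right)} L{\left(-5 \right)} + 436 = \left(-18\right) 30 + 436 = -540 + 436 = -104$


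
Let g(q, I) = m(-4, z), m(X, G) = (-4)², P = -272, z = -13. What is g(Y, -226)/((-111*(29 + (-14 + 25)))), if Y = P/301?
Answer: -2/555 ≈ -0.0036036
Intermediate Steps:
Y = -272/301 ≈ -0.90365
m(X, G) = 16
g(q, I) = 16
g(Y, -226)/((-111*(29 + (-14 + 25)))) = 16/((-111*(29 + (-14 + 25)))) = 16/((-111*(29 + 11))) = 16/((-111*40)) = 16/(-4440) = 16*(-1/4440) = -2/555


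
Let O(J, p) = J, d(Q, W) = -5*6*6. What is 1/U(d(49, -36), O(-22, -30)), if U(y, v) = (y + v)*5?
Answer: -1/1010 ≈ -0.00099010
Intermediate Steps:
d(Q, W) = -180 (d(Q, W) = -30*6 = -180)
U(y, v) = 5*v + 5*y (U(y, v) = (v + y)*5 = 5*v + 5*y)
1/U(d(49, -36), O(-22, -30)) = 1/(5*(-22) + 5*(-180)) = 1/(-110 - 900) = 1/(-1010) = -1/1010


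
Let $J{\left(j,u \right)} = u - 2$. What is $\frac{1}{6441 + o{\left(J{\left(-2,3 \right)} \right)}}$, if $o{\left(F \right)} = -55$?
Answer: $\frac{1}{6386} \approx 0.00015659$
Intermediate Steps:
$J{\left(j,u \right)} = -2 + u$ ($J{\left(j,u \right)} = u - 2 = -2 + u$)
$\frac{1}{6441 + o{\left(J{\left(-2,3 \right)} \right)}} = \frac{1}{6441 - 55} = \frac{1}{6386}$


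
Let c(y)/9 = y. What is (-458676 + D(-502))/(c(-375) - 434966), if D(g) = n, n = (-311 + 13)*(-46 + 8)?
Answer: 447352/438341 ≈ 1.0206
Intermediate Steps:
n = 11324 (n = -298*(-38) = 11324)
c(y) = 9*y
D(g) = 11324
(-458676 + D(-502))/(c(-375) - 434966) = (-458676 + 11324)/(9*(-375) - 434966) = -447352/(-3375 - 434966) = -447352/(-438341) = -447352*(-1/438341) = 447352/438341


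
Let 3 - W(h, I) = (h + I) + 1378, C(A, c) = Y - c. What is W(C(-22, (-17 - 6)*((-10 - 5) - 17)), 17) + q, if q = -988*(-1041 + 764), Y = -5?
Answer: 273025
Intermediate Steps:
C(A, c) = -5 - c
W(h, I) = -1375 - I - h (W(h, I) = 3 - ((h + I) + 1378) = 3 - ((I + h) + 1378) = 3 - (1378 + I + h) = 3 + (-1378 - I - h) = -1375 - I - h)
q = 273676 (q = -988*(-277) = 273676)
W(C(-22, (-17 - 6)*((-10 - 5) - 17)), 17) + q = (-1375 - 1*17 - (-5 - (-17 - 6)*((-10 - 5) - 17))) + 273676 = (-1375 - 17 - (-5 - (-23)*(-15 - 17))) + 273676 = (-1375 - 17 - (-5 - (-23)*(-32))) + 273676 = (-1375 - 17 - (-5 - 1*736)) + 273676 = (-1375 - 17 - (-5 - 736)) + 273676 = (-1375 - 17 - 1*(-741)) + 273676 = (-1375 - 17 + 741) + 273676 = -651 + 273676 = 273025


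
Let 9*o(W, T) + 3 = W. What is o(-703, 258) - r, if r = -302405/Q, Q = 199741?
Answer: -138295501/1797669 ≈ -76.930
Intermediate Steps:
r = -302405/199741 ≈ -1.5140
o(W, T) = -⅓ + W/9
o(-703, 258) - r = (-⅓ + (⅑)*(-703)) - 1*(-302405/199741) = (-⅓ - 703/9) + 302405/199741 = -706/9 + 302405/199741 = -138295501/1797669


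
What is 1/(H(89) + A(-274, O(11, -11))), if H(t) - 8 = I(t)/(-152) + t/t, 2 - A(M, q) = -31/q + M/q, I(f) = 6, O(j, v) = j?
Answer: 836/32343 ≈ 0.025848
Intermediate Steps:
A(M, q) = 2 + 31/q - M/q (A(M, q) = 2 - (-31/q + M/q) = 2 + (31/q - M/q) = 2 + 31/q - M/q)
H(t) = 681/76 (H(t) = 8 + (6/(-152) + t/t) = 8 + (6*(-1/152) + 1) = 8 + (-3/76 + 1) = 8 + 73/76 = 681/76)
1/(H(89) + A(-274, O(11, -11))) = 1/(681/76 + (31 - 1*(-274) + 2*11)/11) = 1/(681/76 + (31 + 274 + 22)/11) = 1/(681/76 + (1/11)*327) = 1/(681/76 + 327/11) = 1/(32343/836) = 836/32343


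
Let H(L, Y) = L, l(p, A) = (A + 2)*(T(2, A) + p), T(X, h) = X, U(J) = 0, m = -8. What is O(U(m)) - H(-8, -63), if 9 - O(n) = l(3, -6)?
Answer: 37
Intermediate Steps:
l(p, A) = (2 + A)*(2 + p) (l(p, A) = (A + 2)*(2 + p) = (2 + A)*(2 + p))
O(n) = 29 (O(n) = 9 - (4 + 2*(-6) + 2*3 - 6*3) = 9 - (4 - 12 + 6 - 18) = 9 - 1*(-20) = 9 + 20 = 29)
O(U(m)) - H(-8, -63) = 29 - 1*(-8) = 29 + 8 = 37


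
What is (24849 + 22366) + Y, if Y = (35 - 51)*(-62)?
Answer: 48207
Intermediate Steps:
Y = 992 (Y = -16*(-62) = 992)
(24849 + 22366) + Y = (24849 + 22366) + 992 = 47215 + 992 = 48207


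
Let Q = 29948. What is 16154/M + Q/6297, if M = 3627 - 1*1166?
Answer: 175423766/15496917 ≈ 11.320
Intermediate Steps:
M = 2461 (M = 3627 - 1166 = 2461)
16154/M + Q/6297 = 16154/2461 + 29948/6297 = 175423766/15496917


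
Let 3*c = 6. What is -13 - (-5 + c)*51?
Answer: 140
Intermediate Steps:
c = 2 (c = (⅓)*6 = 2)
-13 - (-5 + c)*51 = -13 - (-5 + 2)*51 = -13 - 1*(-3)*51 = -13 + 3*51 = -13 + 153 = 140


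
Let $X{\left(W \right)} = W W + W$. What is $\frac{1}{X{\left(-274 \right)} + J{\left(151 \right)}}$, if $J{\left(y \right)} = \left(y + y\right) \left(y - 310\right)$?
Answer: $\frac{1}{26784} \approx 3.7336 \cdot 10^{-5}$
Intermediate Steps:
$X{\left(W \right)} = W + W^{2}$ ($X{\left(W \right)} = W^{2} + W = W + W^{2}$)
$J{\left(y \right)} = 2 y \left(-310 + y\right)$
$\frac{1}{X{\left(-274 \right)} + J{\left(151 \right)}} = \frac{1}{- 274 \left(1 - 274\right) + 2 \cdot 151 \left(-310 + 151\right)} = \frac{1}{\left(-274\right) \left(-273\right) + 2 \cdot 151 \left(-159\right)} = \frac{1}{74802 - 48018} = \frac{1}{26784}$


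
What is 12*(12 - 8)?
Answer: 48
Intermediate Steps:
12*(12 - 8) = 12*4 = 48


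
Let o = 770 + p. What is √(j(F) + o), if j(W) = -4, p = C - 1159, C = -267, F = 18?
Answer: 2*I*√165 ≈ 25.69*I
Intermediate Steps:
p = -1426 (p = -267 - 1159 = -1426)
o = -656 (o = 770 - 1426 = -656)
√(j(F) + o) = √(-4 - 656) = √(-660) = 2*I*√165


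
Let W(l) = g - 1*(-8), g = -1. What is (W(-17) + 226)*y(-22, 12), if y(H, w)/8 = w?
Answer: 22368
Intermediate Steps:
y(H, w) = 8*w
W(l) = 7 (W(l) = -1 - 1*(-8) = -1 + 8 = 7)
(W(-17) + 226)*y(-22, 12) = (7 + 226)*(8*12) = 233*96 = 22368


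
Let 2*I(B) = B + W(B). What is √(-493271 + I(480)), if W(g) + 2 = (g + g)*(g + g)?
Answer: 2*I*√8058 ≈ 179.53*I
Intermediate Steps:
W(g) = -2 + 4*g² (W(g) = -2 + (g + g)*(g + g) = -2 + (2*g)*(2*g) = -2 + 4*g²)
I(B) = -1 + B/2 + 2*B² (I(B) = (B + (-2 + 4*B²))/2 = (-2 + B + 4*B²)/2 = -1 + B/2 + 2*B²)
√(-493271 + I(480)) = √(-493271 + (-1 + (½)*480 + 2*480²)) = √(-493271 + (-1 + 240 + 2*230400)) = √(-493271 + (-1 + 240 + 460800)) = √(-493271 + 461039) = √(-32232) = 2*I*√8058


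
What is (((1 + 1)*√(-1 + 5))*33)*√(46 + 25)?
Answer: 132*√71 ≈ 1112.3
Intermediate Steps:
(((1 + 1)*√(-1 + 5))*33)*√(46 + 25) = ((2*√4)*33)*√71 = ((2*2)*33)*√71 = (4*33)*√71 = 132*√71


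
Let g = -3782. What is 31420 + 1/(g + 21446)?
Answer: 555002881/17664 ≈ 31420.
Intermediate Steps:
31420 + 1/(g + 21446) = 31420 + 1/(-3782 + 21446) = 31420 + 1/17664 = 555002881/17664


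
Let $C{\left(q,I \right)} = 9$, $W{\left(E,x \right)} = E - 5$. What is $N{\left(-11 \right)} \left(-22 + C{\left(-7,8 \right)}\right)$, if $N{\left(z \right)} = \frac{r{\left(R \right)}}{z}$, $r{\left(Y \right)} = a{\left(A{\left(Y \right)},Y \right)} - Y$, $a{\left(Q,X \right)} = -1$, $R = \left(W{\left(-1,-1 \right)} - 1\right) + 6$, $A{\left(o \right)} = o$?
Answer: $0$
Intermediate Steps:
$W{\left(E,x \right)} = -5 + E$
$R = -1$ ($R = \left(\left(-5 - 1\right) - 1\right) + 6 = \left(-6 - 1\right) + 6 = -7 + 6 = -1$)
$r{\left(Y \right)} = -1 - Y$
$N{\left(z \right)} = 0$ ($N{\left(z \right)} = \frac{-1 - -1}{z} = \frac{-1 + 1}{z} = \frac{0}{z} = 0$)
$N{\left(-11 \right)} \left(-22 + C{\left(-7,8 \right)}\right) = 0 \left(-22 + 9\right) = 0 \left(-13\right) = 0$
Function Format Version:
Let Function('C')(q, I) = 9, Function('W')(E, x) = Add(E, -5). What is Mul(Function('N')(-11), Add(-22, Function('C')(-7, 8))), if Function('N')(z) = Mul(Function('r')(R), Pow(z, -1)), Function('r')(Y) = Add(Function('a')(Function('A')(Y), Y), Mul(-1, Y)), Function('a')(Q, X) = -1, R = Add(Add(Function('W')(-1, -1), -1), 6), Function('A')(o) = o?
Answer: 0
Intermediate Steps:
Function('W')(E, x) = Add(-5, E)
R = -1 (R = Add(Add(Add(-5, -1), -1), 6) = Add(Add(-6, -1), 6) = Add(-7, 6) = -1)
Function('r')(Y) = Add(-1, Mul(-1, Y))
Function('N')(z) = 0 (Function('N')(z) = Mul(Add(-1, Mul(-1, -1)), Pow(z, -1)) = Mul(Add(-1, 1), Pow(z, -1)) = Mul(0, Pow(z, -1)) = 0)
Mul(Function('N')(-11), Add(-22, Function('C')(-7, 8))) = Mul(0, Add(-22, 9)) = Mul(0, -13) = 0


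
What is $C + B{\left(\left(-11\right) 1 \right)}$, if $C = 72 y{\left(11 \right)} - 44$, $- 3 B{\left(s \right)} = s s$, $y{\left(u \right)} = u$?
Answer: $\frac{2123}{3} \approx 707.67$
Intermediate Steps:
$B{\left(s \right)} = - \frac{s^{2}}{3}$ ($B{\left(s \right)} = - \frac{s s}{3} = - \frac{s^{2}}{3}$)
$C = 748$ ($C = 72 \cdot 11 - 44 = 792 - 44 = 748$)
$C + B{\left(\left(-11\right) 1 \right)} = 748 - \frac{\left(\left(-11\right) 1\right)^{2}}{3} = 748 - \frac{\left(-11\right)^{2}}{3} = 748 - \frac{121}{3} = \frac{2123}{3}$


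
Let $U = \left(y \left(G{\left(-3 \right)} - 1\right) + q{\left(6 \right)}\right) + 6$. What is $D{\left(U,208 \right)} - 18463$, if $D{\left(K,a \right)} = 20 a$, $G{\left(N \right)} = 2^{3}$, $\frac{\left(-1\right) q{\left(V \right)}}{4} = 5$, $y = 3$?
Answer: $-14303$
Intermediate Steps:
$q{\left(V \right)} = -20$ ($q{\left(V \right)} = \left(-4\right) 5 = -20$)
$G{\left(N \right)} = 8$
$U = 7$ ($U = \left(3 \left(8 - 1\right) - 20\right) + 6 = \left(3 \cdot 7 - 20\right) + 6 = \left(21 - 20\right) + 6 = 1 + 6 = 7$)
$D{\left(U,208 \right)} - 18463 = 20 \cdot 208 - 18463 = 4160 - 18463 = -14303$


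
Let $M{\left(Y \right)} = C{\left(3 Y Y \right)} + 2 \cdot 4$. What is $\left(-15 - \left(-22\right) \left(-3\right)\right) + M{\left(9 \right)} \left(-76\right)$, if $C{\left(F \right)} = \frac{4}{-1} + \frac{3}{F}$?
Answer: $- \frac{31261}{81} \approx -385.94$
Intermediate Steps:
$C{\left(F \right)} = -4 + \frac{3}{F}$ ($C{\left(F \right)} = 4 \left(-1\right) + \frac{3}{F} = -4 + \frac{3}{F}$)
$M{\left(Y \right)} = 4 + \frac{1}{Y^{2}}$ ($M{\left(Y \right)} = \left(-4 + \frac{3}{3 Y Y}\right) + 2 \cdot 4 = \left(-4 + \frac{3}{3 Y^{2}}\right) + 8 = \left(-4 + 3 \frac{1}{3 Y^{2}}\right) + 8 = \left(-4 + \frac{1}{Y^{2}}\right) + 8 = 4 + \frac{1}{Y^{2}}$)
$\left(-15 - \left(-22\right) \left(-3\right)\right) + M{\left(9 \right)} \left(-76\right) = \left(-15 - \left(-22\right) \left(-3\right)\right) + \left(4 + \frac{1}{81}\right) \left(-76\right) = \left(-15 - 66\right) + \left(4 + \frac{1}{81}\right) \left(-76\right) = \left(-15 - 66\right) + \frac{325}{81} \left(-76\right) = -81 - \frac{24700}{81} = - \frac{31261}{81}$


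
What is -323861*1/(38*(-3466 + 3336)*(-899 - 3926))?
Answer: -323861/23835500 ≈ -0.013587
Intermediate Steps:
-323861*1/(38*(-3466 + 3336)*(-899 - 3926)) = -323861/(38*(-130*(-4825))) = -323861/(38*627250) = -323861/23835500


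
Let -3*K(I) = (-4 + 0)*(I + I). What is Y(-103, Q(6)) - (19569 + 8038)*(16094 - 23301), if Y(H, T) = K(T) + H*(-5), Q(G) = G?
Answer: 198964180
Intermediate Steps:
K(I) = 8*I/3 (K(I) = -(-4 + 0)*(I + I)/3 = -(-4)*2*I/3 = -(-8)*I/3 = 8*I/3)
Y(H, T) = -5*H + 8*T/3 (Y(H, T) = 8*T/3 + H*(-5) = 8*T/3 - 5*H = -5*H + 8*T/3)
Y(-103, Q(6)) - (19569 + 8038)*(16094 - 23301) = (-5*(-103) + (8/3)*6) - (19569 + 8038)*(16094 - 23301) = (515 + 16) - 27607*(-7207) = 531 - 1*(-198963649) = 531 + 198963649 = 198964180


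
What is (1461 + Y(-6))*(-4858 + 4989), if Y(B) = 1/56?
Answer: 10718027/56 ≈ 1.9139e+5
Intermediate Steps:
Y(B) = 1/56
(1461 + Y(-6))*(-4858 + 4989) = (1461 + 1/56)*(-4858 + 4989) = (81817/56)*131 = 10718027/56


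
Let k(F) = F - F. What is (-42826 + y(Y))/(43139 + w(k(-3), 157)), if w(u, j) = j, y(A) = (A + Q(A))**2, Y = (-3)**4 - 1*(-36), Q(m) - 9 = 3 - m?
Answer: -21341/21648 ≈ -0.98582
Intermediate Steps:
Q(m) = 12 - m (Q(m) = 9 + (3 - m) = 12 - m)
Y = 117 (Y = 81 + 36 = 117)
y(A) = 144 (y(A) = (A + (12 - A))**2 = 12**2 = 144)
k(F) = 0
(-42826 + y(Y))/(43139 + w(k(-3), 157)) = (-42826 + 144)/(43139 + 157) = -42682/43296 = -42682*1/43296 = -21341/21648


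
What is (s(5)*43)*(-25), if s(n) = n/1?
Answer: -5375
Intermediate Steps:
s(n) = n (s(n) = n*1 = n)
(s(5)*43)*(-25) = (5*43)*(-25) = 215*(-25) = -5375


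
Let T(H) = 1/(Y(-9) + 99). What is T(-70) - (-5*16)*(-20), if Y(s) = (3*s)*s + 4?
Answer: -553599/346 ≈ -1600.0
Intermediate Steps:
Y(s) = 4 + 3*s² (Y(s) = 3*s² + 4 = 4 + 3*s²)
T(H) = 1/346 (T(H) = 1/((4 + 3*(-9)²) + 99) = 1/((4 + 3*81) + 99) = 1/((4 + 243) + 99) = 1/(247 + 99) = 1/346)
T(-70) - (-5*16)*(-20) = 1/346 - (-5*16)*(-20) = 1/346 - (-80)*(-20) = 1/346 - 1*1600 = 1/346 - 1600 = -553599/346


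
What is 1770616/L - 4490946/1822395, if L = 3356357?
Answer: -3948818766134/2038869405005 ≈ -1.9368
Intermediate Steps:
1770616/L - 4490946/1822395 = 1770616/3356357 - 4490946/1822395 = 1770616*(1/3356357) - 4490946*1/1822395 = 1770616/3356357 - 1496982/607465 = -3948818766134/2038869405005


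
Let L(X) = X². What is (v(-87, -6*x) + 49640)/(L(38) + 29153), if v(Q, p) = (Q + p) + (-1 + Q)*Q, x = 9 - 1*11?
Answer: 57221/30597 ≈ 1.8702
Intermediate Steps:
x = -2 (x = 9 - 11 = -2)
v(Q, p) = Q + p + Q*(-1 + Q) (v(Q, p) = (Q + p) + Q*(-1 + Q) = Q + p + Q*(-1 + Q))
(v(-87, -6*x) + 49640)/(L(38) + 29153) = ((-6*(-2) + (-87)²) + 49640)/(38² + 29153) = ((12 + 7569) + 49640)/(1444 + 29153) = (7581 + 49640)/30597 = 57221*(1/30597) = 57221/30597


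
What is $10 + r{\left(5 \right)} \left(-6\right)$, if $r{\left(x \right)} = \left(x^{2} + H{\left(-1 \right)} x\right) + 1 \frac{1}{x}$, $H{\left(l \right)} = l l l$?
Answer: $- \frac{556}{5} \approx -111.2$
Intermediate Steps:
$H{\left(l \right)} = l^{3}$ ($H{\left(l \right)} = l^{2} l = l^{3}$)
$r{\left(x \right)} = \frac{1}{x} + x^{2} - x$ ($r{\left(x \right)} = \left(x^{2} + \left(-1\right)^{3} x\right) + 1 \frac{1}{x} = \left(x^{2} - x\right) + \frac{1}{x} = \frac{1}{x} + x^{2} - x$)
$10 + r{\left(5 \right)} \left(-6\right) = 10 + \left(\frac{1}{5} + 5^{2} - 5\right) \left(-6\right) = 10 + \left(\frac{1}{5} + 25 - 5\right) \left(-6\right) = 10 + \frac{101}{5} \left(-6\right) = 10 - \frac{606}{5} = - \frac{556}{5}$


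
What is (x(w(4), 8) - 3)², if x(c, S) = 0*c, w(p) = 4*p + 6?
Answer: 9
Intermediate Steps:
w(p) = 6 + 4*p
x(c, S) = 0
(x(w(4), 8) - 3)² = (0 - 3)² = (-3)² = 9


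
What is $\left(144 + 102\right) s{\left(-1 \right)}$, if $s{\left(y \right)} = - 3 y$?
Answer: $738$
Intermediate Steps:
$\left(144 + 102\right) s{\left(-1 \right)} = \left(144 + 102\right) \left(\left(-3\right) \left(-1\right)\right) = 246 \cdot 3 = 738$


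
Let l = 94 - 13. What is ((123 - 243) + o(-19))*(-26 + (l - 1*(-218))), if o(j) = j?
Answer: -37947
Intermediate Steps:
l = 81
((123 - 243) + o(-19))*(-26 + (l - 1*(-218))) = ((123 - 243) - 19)*(-26 + (81 - 1*(-218))) = (-120 - 19)*(-26 + (81 + 218)) = -139*(-26 + 299) = -139*273 = -37947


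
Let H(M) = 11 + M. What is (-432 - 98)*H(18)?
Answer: -15370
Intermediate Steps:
(-432 - 98)*H(18) = (-432 - 98)*(11 + 18) = -530*29 = -15370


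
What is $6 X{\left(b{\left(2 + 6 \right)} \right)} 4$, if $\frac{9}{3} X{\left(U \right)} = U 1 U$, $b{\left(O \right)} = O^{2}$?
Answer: $32768$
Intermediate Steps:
$X{\left(U \right)} = \frac{U^{2}}{3}$ ($X{\left(U \right)} = \frac{U 1 U}{3} = \frac{U U}{3} = \frac{U^{2}}{3}$)
$6 X{\left(b{\left(2 + 6 \right)} \right)} 4 = 6 \frac{\left(\left(2 + 6\right)^{2}\right)^{2}}{3} \cdot 4 = 6 \frac{\left(8^{2}\right)^{2}}{3} \cdot 4 = 6 \frac{64^{2}}{3} \cdot 4 = 6 \cdot \frac{1}{3} \cdot 4096 \cdot 4 = 6 \cdot \frac{4096}{3} \cdot 4 = 8192 \cdot 4 = 32768$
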